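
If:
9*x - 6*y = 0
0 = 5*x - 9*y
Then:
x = 0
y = 0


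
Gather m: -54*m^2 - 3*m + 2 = -54*m^2 - 3*m + 2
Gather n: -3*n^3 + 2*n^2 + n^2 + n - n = -3*n^3 + 3*n^2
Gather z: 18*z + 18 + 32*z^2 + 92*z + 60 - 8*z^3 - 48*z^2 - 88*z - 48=-8*z^3 - 16*z^2 + 22*z + 30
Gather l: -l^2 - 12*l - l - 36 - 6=-l^2 - 13*l - 42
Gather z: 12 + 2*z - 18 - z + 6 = z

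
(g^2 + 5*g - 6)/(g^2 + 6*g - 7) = (g + 6)/(g + 7)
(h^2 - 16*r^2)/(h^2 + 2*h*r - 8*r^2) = (-h + 4*r)/(-h + 2*r)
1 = 1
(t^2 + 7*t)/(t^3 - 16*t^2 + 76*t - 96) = t*(t + 7)/(t^3 - 16*t^2 + 76*t - 96)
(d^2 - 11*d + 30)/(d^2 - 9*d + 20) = (d - 6)/(d - 4)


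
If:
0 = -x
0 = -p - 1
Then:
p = -1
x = 0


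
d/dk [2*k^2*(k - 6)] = 6*k*(k - 4)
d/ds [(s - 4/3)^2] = 2*s - 8/3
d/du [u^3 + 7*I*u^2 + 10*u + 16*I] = 3*u^2 + 14*I*u + 10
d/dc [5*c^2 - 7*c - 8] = 10*c - 7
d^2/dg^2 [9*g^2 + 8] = 18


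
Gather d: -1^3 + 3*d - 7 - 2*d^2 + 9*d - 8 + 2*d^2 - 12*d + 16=0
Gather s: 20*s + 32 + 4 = 20*s + 36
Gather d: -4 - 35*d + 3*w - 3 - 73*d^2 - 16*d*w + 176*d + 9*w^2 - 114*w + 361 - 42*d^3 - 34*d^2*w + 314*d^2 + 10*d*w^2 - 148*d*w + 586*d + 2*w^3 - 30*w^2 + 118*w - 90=-42*d^3 + d^2*(241 - 34*w) + d*(10*w^2 - 164*w + 727) + 2*w^3 - 21*w^2 + 7*w + 264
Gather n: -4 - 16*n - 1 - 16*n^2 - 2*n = -16*n^2 - 18*n - 5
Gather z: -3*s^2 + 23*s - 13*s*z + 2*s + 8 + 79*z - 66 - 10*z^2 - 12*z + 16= -3*s^2 + 25*s - 10*z^2 + z*(67 - 13*s) - 42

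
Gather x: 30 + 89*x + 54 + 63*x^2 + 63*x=63*x^2 + 152*x + 84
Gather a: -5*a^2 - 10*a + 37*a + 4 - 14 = -5*a^2 + 27*a - 10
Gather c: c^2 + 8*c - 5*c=c^2 + 3*c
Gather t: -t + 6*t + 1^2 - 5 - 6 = 5*t - 10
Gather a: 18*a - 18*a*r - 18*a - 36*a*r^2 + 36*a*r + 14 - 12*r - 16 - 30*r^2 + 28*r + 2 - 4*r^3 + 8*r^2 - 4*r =a*(-36*r^2 + 18*r) - 4*r^3 - 22*r^2 + 12*r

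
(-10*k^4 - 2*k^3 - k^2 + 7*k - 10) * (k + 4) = -10*k^5 - 42*k^4 - 9*k^3 + 3*k^2 + 18*k - 40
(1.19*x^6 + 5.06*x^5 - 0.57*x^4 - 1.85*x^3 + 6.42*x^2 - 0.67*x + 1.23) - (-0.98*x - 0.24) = 1.19*x^6 + 5.06*x^5 - 0.57*x^4 - 1.85*x^3 + 6.42*x^2 + 0.31*x + 1.47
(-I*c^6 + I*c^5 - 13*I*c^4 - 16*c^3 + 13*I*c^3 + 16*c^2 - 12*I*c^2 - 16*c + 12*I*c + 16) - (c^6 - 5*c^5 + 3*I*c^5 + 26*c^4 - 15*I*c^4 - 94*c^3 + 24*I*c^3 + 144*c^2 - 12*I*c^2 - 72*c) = -c^6 - I*c^6 + 5*c^5 - 2*I*c^5 - 26*c^4 + 2*I*c^4 + 78*c^3 - 11*I*c^3 - 128*c^2 + 56*c + 12*I*c + 16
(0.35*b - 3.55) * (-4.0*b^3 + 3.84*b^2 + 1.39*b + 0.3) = -1.4*b^4 + 15.544*b^3 - 13.1455*b^2 - 4.8295*b - 1.065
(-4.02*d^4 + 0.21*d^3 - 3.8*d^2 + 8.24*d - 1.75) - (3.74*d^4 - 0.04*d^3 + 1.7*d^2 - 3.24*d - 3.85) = -7.76*d^4 + 0.25*d^3 - 5.5*d^2 + 11.48*d + 2.1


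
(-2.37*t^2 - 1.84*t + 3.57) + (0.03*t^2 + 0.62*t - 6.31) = -2.34*t^2 - 1.22*t - 2.74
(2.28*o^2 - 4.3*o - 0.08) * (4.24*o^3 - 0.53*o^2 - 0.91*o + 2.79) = 9.6672*o^5 - 19.4404*o^4 - 0.135*o^3 + 10.3166*o^2 - 11.9242*o - 0.2232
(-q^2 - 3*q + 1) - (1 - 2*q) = -q^2 - q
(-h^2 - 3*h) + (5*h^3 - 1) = 5*h^3 - h^2 - 3*h - 1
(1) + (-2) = -1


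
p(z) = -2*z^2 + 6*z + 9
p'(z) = 6 - 4*z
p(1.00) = 13.00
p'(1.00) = 2.00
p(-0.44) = 5.97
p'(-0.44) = 7.76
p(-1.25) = -1.62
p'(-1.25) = 11.00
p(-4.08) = -48.77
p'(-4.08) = 22.32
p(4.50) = -4.50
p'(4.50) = -12.00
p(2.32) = 12.16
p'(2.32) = -3.28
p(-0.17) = 7.92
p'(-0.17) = 6.68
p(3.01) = 8.94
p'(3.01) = -6.04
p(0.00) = 9.00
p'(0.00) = 6.00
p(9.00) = -99.00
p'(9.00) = -30.00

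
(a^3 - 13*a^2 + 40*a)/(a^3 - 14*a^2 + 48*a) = (a - 5)/(a - 6)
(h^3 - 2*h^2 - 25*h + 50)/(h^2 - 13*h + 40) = (h^2 + 3*h - 10)/(h - 8)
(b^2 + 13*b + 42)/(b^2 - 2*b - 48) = (b + 7)/(b - 8)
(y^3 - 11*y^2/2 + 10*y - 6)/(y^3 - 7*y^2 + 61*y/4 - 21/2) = 2*(y - 2)/(2*y - 7)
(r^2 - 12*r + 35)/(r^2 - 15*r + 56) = (r - 5)/(r - 8)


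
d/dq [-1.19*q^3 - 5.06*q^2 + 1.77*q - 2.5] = -3.57*q^2 - 10.12*q + 1.77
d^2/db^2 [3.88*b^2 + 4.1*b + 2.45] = 7.76000000000000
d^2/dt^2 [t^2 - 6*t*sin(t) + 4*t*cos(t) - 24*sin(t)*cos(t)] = 6*t*sin(t) - 4*t*cos(t) - 8*sin(t) + 48*sin(2*t) - 12*cos(t) + 2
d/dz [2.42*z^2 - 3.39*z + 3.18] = 4.84*z - 3.39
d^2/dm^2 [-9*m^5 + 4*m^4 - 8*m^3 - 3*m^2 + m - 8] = -180*m^3 + 48*m^2 - 48*m - 6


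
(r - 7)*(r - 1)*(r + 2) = r^3 - 6*r^2 - 9*r + 14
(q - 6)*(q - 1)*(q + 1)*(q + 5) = q^4 - q^3 - 31*q^2 + q + 30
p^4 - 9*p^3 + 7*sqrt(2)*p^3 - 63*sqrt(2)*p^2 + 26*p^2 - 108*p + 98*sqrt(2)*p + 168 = (p - 7)*(p - 2)*(p + sqrt(2))*(p + 6*sqrt(2))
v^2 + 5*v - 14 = (v - 2)*(v + 7)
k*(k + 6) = k^2 + 6*k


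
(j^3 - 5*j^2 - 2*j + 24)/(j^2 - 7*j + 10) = (j^3 - 5*j^2 - 2*j + 24)/(j^2 - 7*j + 10)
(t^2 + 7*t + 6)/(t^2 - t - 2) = (t + 6)/(t - 2)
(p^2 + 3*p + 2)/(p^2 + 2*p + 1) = (p + 2)/(p + 1)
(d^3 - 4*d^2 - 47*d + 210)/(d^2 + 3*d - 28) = (d^2 - 11*d + 30)/(d - 4)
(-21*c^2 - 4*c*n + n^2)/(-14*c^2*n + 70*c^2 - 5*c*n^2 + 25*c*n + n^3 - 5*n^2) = (3*c + n)/(2*c*n - 10*c + n^2 - 5*n)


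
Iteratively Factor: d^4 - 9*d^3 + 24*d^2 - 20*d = (d - 2)*(d^3 - 7*d^2 + 10*d) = (d - 2)^2*(d^2 - 5*d) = d*(d - 2)^2*(d - 5)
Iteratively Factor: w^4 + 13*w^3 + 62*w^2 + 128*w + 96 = (w + 4)*(w^3 + 9*w^2 + 26*w + 24) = (w + 2)*(w + 4)*(w^2 + 7*w + 12) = (w + 2)*(w + 3)*(w + 4)*(w + 4)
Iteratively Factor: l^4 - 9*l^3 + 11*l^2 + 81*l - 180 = (l - 3)*(l^3 - 6*l^2 - 7*l + 60) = (l - 3)*(l + 3)*(l^2 - 9*l + 20) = (l - 5)*(l - 3)*(l + 3)*(l - 4)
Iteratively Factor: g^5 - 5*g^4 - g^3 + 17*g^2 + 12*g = (g + 1)*(g^4 - 6*g^3 + 5*g^2 + 12*g) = (g + 1)^2*(g^3 - 7*g^2 + 12*g) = (g - 3)*(g + 1)^2*(g^2 - 4*g) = (g - 4)*(g - 3)*(g + 1)^2*(g)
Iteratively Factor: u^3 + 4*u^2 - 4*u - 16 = (u + 2)*(u^2 + 2*u - 8) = (u - 2)*(u + 2)*(u + 4)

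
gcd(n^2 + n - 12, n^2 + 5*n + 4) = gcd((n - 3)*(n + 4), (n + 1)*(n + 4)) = n + 4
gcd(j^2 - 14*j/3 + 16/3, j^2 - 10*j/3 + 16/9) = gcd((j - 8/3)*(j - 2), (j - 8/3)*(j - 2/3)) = j - 8/3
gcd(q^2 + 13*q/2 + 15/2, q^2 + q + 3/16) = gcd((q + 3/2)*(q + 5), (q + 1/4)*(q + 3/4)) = 1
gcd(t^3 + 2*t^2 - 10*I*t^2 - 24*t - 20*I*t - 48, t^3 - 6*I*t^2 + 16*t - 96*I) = t^2 - 10*I*t - 24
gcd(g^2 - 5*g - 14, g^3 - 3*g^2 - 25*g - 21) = g - 7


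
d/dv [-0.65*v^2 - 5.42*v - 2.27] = -1.3*v - 5.42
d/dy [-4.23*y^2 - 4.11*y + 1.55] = -8.46*y - 4.11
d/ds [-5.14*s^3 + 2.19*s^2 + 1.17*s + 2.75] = -15.42*s^2 + 4.38*s + 1.17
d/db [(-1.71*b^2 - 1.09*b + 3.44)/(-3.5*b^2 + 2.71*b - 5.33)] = (-8.4491*b^2 + 42.3086*b - 3.5127)/(12.25*b^4 - 18.97*b^3 + 44.6541*b^2 - 28.8886*b + 28.4089)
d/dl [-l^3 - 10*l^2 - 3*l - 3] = -3*l^2 - 20*l - 3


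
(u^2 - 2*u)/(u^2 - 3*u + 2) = u/(u - 1)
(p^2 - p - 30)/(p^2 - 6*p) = (p + 5)/p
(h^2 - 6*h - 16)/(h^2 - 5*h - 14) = (h - 8)/(h - 7)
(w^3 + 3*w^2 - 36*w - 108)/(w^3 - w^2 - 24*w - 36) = (w + 6)/(w + 2)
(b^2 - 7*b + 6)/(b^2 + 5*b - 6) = (b - 6)/(b + 6)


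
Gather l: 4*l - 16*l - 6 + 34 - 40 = -12*l - 12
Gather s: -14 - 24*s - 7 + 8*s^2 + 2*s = 8*s^2 - 22*s - 21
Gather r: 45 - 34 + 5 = 16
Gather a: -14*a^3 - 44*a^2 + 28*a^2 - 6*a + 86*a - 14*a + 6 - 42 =-14*a^3 - 16*a^2 + 66*a - 36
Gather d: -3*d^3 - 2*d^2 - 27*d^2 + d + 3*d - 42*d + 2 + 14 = -3*d^3 - 29*d^2 - 38*d + 16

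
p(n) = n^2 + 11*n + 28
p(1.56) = 47.59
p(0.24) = 30.70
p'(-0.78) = 9.44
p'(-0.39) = 10.22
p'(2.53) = 16.06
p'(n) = 2*n + 11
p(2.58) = 63.04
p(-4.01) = -0.03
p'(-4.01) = 2.98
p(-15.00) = 88.00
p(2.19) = 56.89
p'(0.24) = 11.48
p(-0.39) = 23.86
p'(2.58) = 16.16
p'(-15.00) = -19.00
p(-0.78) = 20.03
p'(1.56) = 14.12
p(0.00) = 28.00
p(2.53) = 62.23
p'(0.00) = 11.00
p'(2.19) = 15.38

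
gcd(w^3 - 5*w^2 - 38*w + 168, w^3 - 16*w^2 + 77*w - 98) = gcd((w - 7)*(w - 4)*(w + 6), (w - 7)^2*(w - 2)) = w - 7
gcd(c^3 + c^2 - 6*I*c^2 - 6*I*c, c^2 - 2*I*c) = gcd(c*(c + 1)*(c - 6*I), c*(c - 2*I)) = c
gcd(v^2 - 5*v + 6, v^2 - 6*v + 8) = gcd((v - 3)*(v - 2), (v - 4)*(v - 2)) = v - 2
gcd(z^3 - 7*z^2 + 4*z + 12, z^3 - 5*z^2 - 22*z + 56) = z - 2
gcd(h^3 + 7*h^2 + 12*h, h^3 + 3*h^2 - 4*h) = h^2 + 4*h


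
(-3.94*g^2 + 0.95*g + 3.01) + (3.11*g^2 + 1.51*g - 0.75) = -0.83*g^2 + 2.46*g + 2.26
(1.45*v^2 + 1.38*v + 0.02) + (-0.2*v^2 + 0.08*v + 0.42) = 1.25*v^2 + 1.46*v + 0.44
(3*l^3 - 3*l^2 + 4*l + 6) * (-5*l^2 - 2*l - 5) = -15*l^5 + 9*l^4 - 29*l^3 - 23*l^2 - 32*l - 30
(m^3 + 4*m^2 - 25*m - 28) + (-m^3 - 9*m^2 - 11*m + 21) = -5*m^2 - 36*m - 7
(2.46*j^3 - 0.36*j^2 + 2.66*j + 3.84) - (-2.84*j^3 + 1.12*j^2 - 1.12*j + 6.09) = 5.3*j^3 - 1.48*j^2 + 3.78*j - 2.25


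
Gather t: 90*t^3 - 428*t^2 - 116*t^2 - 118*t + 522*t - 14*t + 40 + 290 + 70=90*t^3 - 544*t^2 + 390*t + 400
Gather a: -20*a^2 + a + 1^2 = -20*a^2 + a + 1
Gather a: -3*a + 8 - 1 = 7 - 3*a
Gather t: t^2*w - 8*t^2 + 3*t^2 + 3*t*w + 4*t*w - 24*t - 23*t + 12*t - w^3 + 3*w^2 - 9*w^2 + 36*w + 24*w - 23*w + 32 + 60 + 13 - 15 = t^2*(w - 5) + t*(7*w - 35) - w^3 - 6*w^2 + 37*w + 90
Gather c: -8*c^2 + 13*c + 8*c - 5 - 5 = -8*c^2 + 21*c - 10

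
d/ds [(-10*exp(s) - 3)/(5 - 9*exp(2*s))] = 2*(-9*(10*exp(s) + 3)*exp(s) + 45*exp(2*s) - 25)*exp(s)/(9*exp(2*s) - 5)^2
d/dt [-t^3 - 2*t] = -3*t^2 - 2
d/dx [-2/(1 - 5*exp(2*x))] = -20*exp(2*x)/(5*exp(2*x) - 1)^2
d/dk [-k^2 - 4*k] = -2*k - 4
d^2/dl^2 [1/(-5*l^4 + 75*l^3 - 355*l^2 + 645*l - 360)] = 2*((6*l^2 - 45*l + 71)*(l^4 - 15*l^3 + 71*l^2 - 129*l + 72) - (4*l^3 - 45*l^2 + 142*l - 129)^2)/(5*(l^4 - 15*l^3 + 71*l^2 - 129*l + 72)^3)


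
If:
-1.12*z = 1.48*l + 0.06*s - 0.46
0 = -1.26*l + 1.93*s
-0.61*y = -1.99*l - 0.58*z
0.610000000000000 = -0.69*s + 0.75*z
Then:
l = -0.21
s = -0.13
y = -0.02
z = 0.69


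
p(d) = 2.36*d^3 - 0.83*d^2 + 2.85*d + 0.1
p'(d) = 7.08*d^2 - 1.66*d + 2.85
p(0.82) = 3.18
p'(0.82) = 6.25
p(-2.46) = -47.07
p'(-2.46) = 49.78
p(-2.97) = -77.51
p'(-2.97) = 70.23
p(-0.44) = -1.52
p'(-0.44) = 4.95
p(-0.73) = -3.34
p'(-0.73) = 7.83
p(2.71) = 48.70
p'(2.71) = 50.35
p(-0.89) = -4.76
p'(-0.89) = 9.94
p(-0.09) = -0.16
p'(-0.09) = 3.06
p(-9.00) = -1813.22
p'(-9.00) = 591.27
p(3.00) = 64.90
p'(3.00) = 61.59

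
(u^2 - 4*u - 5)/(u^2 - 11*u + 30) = (u + 1)/(u - 6)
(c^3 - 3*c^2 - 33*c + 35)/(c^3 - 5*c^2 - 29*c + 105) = (c - 1)/(c - 3)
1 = 1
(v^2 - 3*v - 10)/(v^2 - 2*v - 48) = (-v^2 + 3*v + 10)/(-v^2 + 2*v + 48)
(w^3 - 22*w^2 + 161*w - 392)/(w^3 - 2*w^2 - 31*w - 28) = (w^2 - 15*w + 56)/(w^2 + 5*w + 4)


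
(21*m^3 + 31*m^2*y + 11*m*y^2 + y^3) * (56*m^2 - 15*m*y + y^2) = 1176*m^5 + 1421*m^4*y + 172*m^3*y^2 - 78*m^2*y^3 - 4*m*y^4 + y^5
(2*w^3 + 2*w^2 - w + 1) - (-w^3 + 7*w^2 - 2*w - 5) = 3*w^3 - 5*w^2 + w + 6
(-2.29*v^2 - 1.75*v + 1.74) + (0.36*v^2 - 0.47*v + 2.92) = -1.93*v^2 - 2.22*v + 4.66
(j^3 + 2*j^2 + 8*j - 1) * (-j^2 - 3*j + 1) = -j^5 - 5*j^4 - 13*j^3 - 21*j^2 + 11*j - 1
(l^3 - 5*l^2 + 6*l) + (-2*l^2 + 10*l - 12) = l^3 - 7*l^2 + 16*l - 12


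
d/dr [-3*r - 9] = -3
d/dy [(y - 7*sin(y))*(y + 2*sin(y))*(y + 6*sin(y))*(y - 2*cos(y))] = (y - 7*sin(y))*(y + 2*sin(y))*(y + 6*sin(y))*(2*sin(y) + 1) + (y - 7*sin(y))*(y + 2*sin(y))*(y - 2*cos(y))*(6*cos(y) + 1) + (y - 7*sin(y))*(y + 6*sin(y))*(y - 2*cos(y))*(2*cos(y) + 1) - (y + 2*sin(y))*(y + 6*sin(y))*(y - 2*cos(y))*(7*cos(y) - 1)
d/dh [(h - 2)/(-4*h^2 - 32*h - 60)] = (-h^2 - 8*h + 2*(h - 2)*(h + 4) - 15)/(4*(h^2 + 8*h + 15)^2)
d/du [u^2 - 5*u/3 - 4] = 2*u - 5/3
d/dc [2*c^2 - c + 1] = 4*c - 1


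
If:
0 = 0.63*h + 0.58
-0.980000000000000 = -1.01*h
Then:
No Solution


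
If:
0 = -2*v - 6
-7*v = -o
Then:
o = -21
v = -3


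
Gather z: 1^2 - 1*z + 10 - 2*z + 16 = 27 - 3*z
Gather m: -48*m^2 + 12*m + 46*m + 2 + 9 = -48*m^2 + 58*m + 11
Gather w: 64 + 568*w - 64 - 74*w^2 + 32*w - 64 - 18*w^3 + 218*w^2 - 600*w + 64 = -18*w^3 + 144*w^2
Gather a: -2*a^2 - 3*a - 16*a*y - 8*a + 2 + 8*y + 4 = -2*a^2 + a*(-16*y - 11) + 8*y + 6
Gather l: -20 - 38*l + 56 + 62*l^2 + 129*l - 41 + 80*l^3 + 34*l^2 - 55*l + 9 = 80*l^3 + 96*l^2 + 36*l + 4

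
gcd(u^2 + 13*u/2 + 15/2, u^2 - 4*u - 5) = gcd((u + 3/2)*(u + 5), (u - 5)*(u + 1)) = 1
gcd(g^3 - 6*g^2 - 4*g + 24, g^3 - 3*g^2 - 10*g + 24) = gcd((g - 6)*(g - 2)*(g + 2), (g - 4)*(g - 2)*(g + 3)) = g - 2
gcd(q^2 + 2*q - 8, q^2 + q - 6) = q - 2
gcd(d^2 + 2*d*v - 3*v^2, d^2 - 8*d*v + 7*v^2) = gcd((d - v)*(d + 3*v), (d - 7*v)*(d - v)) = -d + v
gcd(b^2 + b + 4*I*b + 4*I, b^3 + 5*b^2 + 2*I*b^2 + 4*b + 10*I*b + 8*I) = b + 1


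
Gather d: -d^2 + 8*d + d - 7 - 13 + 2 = -d^2 + 9*d - 18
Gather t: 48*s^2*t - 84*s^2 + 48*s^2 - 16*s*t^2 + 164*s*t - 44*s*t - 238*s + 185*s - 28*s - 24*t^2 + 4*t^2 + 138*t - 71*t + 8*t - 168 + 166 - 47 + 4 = -36*s^2 - 81*s + t^2*(-16*s - 20) + t*(48*s^2 + 120*s + 75) - 45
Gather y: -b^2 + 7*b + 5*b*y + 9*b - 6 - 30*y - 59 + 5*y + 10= -b^2 + 16*b + y*(5*b - 25) - 55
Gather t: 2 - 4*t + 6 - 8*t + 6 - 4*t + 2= 16 - 16*t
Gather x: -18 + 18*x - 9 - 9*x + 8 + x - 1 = 10*x - 20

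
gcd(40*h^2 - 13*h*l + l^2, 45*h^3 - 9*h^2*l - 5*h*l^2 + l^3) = 5*h - l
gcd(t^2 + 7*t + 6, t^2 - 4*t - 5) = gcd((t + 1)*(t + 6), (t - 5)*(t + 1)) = t + 1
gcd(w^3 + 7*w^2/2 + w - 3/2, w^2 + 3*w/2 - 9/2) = w + 3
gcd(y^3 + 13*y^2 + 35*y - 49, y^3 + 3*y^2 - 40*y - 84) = y + 7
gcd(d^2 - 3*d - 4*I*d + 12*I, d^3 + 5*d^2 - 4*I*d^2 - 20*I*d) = d - 4*I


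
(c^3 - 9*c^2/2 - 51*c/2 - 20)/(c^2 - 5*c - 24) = (2*c^2 + 7*c + 5)/(2*(c + 3))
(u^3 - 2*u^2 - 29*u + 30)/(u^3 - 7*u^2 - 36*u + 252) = (u^2 + 4*u - 5)/(u^2 - u - 42)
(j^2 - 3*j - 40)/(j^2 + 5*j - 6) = (j^2 - 3*j - 40)/(j^2 + 5*j - 6)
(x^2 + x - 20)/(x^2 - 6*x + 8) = (x + 5)/(x - 2)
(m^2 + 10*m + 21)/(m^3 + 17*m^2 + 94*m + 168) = (m + 3)/(m^2 + 10*m + 24)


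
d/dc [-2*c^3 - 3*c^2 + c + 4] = -6*c^2 - 6*c + 1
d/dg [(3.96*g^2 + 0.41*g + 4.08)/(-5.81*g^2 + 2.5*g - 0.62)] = (12.2821*g^2 + 42.4992*g - 10.4542)/(33.7561*g^4 - 29.05*g^3 + 13.4544*g^2 - 3.1*g + 0.3844)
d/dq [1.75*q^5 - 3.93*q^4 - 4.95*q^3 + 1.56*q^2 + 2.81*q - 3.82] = 8.75*q^4 - 15.72*q^3 - 14.85*q^2 + 3.12*q + 2.81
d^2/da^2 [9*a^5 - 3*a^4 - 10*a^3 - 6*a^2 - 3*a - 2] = 180*a^3 - 36*a^2 - 60*a - 12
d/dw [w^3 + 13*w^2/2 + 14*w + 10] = 3*w^2 + 13*w + 14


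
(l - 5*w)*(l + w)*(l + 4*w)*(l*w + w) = l^4*w + l^3*w - 21*l^2*w^3 - 20*l*w^4 - 21*l*w^3 - 20*w^4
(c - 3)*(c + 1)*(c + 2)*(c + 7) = c^4 + 7*c^3 - 7*c^2 - 55*c - 42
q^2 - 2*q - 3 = (q - 3)*(q + 1)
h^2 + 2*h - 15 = (h - 3)*(h + 5)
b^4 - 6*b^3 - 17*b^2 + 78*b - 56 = (b - 7)*(b - 2)*(b - 1)*(b + 4)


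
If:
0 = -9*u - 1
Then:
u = -1/9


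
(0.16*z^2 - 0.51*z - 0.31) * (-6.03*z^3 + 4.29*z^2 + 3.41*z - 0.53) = -0.9648*z^5 + 3.7617*z^4 + 0.227*z^3 - 3.1538*z^2 - 0.7868*z + 0.1643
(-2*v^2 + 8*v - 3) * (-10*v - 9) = 20*v^3 - 62*v^2 - 42*v + 27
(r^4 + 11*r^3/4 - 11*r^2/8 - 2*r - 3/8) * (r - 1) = r^5 + 7*r^4/4 - 33*r^3/8 - 5*r^2/8 + 13*r/8 + 3/8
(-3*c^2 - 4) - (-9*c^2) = 6*c^2 - 4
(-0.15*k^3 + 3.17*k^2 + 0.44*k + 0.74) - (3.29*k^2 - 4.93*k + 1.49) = -0.15*k^3 - 0.12*k^2 + 5.37*k - 0.75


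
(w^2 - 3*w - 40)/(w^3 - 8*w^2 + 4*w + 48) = (w^2 - 3*w - 40)/(w^3 - 8*w^2 + 4*w + 48)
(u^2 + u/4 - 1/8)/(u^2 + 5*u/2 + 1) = (u - 1/4)/(u + 2)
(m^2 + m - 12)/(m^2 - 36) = (m^2 + m - 12)/(m^2 - 36)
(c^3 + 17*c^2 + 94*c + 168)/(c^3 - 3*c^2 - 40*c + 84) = (c^2 + 11*c + 28)/(c^2 - 9*c + 14)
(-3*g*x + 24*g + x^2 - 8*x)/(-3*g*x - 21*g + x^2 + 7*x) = (x - 8)/(x + 7)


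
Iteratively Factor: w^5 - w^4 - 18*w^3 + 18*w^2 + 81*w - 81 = (w - 3)*(w^4 + 2*w^3 - 12*w^2 - 18*w + 27) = (w - 3)*(w - 1)*(w^3 + 3*w^2 - 9*w - 27) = (w - 3)*(w - 1)*(w + 3)*(w^2 - 9) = (w - 3)^2*(w - 1)*(w + 3)*(w + 3)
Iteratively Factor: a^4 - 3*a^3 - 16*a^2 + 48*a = (a - 4)*(a^3 + a^2 - 12*a) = (a - 4)*(a - 3)*(a^2 + 4*a) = a*(a - 4)*(a - 3)*(a + 4)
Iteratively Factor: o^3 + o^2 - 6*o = (o)*(o^2 + o - 6) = o*(o + 3)*(o - 2)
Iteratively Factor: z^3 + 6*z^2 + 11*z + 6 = (z + 1)*(z^2 + 5*z + 6) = (z + 1)*(z + 2)*(z + 3)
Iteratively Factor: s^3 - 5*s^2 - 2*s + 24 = (s - 4)*(s^2 - s - 6) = (s - 4)*(s + 2)*(s - 3)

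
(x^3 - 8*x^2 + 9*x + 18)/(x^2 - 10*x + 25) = (x^3 - 8*x^2 + 9*x + 18)/(x^2 - 10*x + 25)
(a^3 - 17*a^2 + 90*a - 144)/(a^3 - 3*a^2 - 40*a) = (a^2 - 9*a + 18)/(a*(a + 5))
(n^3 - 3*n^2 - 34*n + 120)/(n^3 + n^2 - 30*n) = (n - 4)/n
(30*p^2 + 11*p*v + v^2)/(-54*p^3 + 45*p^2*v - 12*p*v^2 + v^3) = (-30*p^2 - 11*p*v - v^2)/(54*p^3 - 45*p^2*v + 12*p*v^2 - v^3)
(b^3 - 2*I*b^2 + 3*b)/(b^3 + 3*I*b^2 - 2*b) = (b - 3*I)/(b + 2*I)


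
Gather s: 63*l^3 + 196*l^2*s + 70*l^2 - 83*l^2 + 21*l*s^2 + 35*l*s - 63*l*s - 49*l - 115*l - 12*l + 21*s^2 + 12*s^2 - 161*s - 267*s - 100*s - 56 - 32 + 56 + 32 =63*l^3 - 13*l^2 - 176*l + s^2*(21*l + 33) + s*(196*l^2 - 28*l - 528)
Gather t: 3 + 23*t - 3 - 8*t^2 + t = -8*t^2 + 24*t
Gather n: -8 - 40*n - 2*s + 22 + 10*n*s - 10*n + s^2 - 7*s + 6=n*(10*s - 50) + s^2 - 9*s + 20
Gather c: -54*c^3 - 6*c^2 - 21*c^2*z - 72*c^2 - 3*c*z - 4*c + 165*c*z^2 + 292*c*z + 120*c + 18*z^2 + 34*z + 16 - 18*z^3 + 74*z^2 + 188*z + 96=-54*c^3 + c^2*(-21*z - 78) + c*(165*z^2 + 289*z + 116) - 18*z^3 + 92*z^2 + 222*z + 112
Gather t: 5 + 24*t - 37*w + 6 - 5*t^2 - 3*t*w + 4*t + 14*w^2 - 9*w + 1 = -5*t^2 + t*(28 - 3*w) + 14*w^2 - 46*w + 12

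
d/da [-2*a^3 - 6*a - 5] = -6*a^2 - 6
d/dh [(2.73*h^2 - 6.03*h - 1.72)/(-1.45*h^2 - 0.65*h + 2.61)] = (-10.518*h^2 + 9.2626*h - 16.8563)/(2.1025*h^4 + 1.885*h^3 - 7.1465*h^2 - 3.393*h + 6.8121)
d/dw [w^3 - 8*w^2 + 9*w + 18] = 3*w^2 - 16*w + 9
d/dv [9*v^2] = 18*v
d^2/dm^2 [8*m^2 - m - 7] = 16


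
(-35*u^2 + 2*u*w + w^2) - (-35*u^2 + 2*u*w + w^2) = 0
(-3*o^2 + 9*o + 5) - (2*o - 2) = -3*o^2 + 7*o + 7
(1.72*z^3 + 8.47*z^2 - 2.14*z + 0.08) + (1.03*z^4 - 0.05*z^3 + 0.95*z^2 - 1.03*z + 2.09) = 1.03*z^4 + 1.67*z^3 + 9.42*z^2 - 3.17*z + 2.17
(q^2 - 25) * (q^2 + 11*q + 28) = q^4 + 11*q^3 + 3*q^2 - 275*q - 700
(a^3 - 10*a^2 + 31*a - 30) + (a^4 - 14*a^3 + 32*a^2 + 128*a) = a^4 - 13*a^3 + 22*a^2 + 159*a - 30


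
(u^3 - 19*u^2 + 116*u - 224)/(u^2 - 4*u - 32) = (u^2 - 11*u + 28)/(u + 4)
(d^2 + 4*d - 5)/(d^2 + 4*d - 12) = (d^2 + 4*d - 5)/(d^2 + 4*d - 12)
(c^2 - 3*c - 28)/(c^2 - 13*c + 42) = (c + 4)/(c - 6)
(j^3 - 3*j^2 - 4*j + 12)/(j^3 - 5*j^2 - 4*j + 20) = (j - 3)/(j - 5)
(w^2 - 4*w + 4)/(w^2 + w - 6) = (w - 2)/(w + 3)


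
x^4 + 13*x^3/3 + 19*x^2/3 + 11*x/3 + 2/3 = (x + 1/3)*(x + 1)^2*(x + 2)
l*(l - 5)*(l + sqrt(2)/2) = l^3 - 5*l^2 + sqrt(2)*l^2/2 - 5*sqrt(2)*l/2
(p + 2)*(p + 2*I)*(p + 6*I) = p^3 + 2*p^2 + 8*I*p^2 - 12*p + 16*I*p - 24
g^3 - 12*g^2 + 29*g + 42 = (g - 7)*(g - 6)*(g + 1)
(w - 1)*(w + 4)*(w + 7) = w^3 + 10*w^2 + 17*w - 28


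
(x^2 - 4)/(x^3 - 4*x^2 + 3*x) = (x^2 - 4)/(x*(x^2 - 4*x + 3))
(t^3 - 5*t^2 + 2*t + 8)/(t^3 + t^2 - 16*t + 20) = (t^2 - 3*t - 4)/(t^2 + 3*t - 10)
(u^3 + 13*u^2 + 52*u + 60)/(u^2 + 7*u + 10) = u + 6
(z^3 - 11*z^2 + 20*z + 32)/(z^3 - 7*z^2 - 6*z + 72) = (z^2 - 7*z - 8)/(z^2 - 3*z - 18)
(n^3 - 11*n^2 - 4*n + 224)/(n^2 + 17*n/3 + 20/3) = 3*(n^2 - 15*n + 56)/(3*n + 5)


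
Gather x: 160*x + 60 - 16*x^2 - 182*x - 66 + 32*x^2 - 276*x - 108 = 16*x^2 - 298*x - 114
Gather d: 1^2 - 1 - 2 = -2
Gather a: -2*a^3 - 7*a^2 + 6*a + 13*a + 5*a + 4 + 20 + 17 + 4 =-2*a^3 - 7*a^2 + 24*a + 45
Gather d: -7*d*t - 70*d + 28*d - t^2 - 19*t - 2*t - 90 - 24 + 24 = d*(-7*t - 42) - t^2 - 21*t - 90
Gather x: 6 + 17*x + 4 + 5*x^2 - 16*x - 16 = 5*x^2 + x - 6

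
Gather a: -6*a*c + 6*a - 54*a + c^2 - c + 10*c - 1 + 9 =a*(-6*c - 48) + c^2 + 9*c + 8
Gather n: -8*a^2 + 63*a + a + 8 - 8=-8*a^2 + 64*a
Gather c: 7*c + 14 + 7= 7*c + 21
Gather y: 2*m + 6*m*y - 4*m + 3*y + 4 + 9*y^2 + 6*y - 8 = -2*m + 9*y^2 + y*(6*m + 9) - 4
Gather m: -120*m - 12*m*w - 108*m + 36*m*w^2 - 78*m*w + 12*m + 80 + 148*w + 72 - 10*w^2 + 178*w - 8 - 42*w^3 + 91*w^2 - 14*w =m*(36*w^2 - 90*w - 216) - 42*w^3 + 81*w^2 + 312*w + 144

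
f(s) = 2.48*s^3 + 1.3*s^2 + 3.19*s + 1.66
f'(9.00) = 629.23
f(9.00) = 1943.59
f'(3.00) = 77.95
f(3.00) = 89.89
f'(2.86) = 71.48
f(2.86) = 79.43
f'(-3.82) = 101.83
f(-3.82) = -129.80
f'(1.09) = 14.86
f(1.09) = 9.89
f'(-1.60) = 18.08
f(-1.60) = -10.27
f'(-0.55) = 4.01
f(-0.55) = -0.11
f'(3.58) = 107.85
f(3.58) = 143.53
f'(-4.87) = 166.98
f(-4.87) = -269.49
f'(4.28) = 150.61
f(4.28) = 233.57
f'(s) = 7.44*s^2 + 2.6*s + 3.19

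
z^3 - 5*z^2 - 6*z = z*(z - 6)*(z + 1)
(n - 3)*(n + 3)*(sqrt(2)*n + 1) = sqrt(2)*n^3 + n^2 - 9*sqrt(2)*n - 9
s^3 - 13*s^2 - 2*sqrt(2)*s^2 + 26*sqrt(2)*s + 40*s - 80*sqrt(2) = (s - 8)*(s - 5)*(s - 2*sqrt(2))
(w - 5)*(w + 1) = w^2 - 4*w - 5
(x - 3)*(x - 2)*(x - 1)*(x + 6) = x^4 - 25*x^2 + 60*x - 36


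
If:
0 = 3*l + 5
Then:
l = -5/3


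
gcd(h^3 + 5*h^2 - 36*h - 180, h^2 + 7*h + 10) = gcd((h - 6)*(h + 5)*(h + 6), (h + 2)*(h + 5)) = h + 5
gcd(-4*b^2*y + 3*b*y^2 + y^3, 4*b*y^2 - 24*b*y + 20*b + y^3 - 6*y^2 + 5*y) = 4*b + y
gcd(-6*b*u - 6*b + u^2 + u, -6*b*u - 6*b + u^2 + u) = -6*b*u - 6*b + u^2 + u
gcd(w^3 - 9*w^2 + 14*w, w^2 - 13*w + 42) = w - 7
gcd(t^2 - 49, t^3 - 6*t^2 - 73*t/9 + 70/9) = t - 7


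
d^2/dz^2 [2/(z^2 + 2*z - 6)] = 4*(-z^2 - 2*z + 4*(z + 1)^2 + 6)/(z^2 + 2*z - 6)^3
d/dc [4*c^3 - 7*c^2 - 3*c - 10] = 12*c^2 - 14*c - 3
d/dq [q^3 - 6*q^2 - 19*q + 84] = 3*q^2 - 12*q - 19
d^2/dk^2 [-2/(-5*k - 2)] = 100/(5*k + 2)^3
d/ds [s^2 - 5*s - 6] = 2*s - 5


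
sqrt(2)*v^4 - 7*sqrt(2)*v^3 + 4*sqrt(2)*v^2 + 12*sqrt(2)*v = v*(v - 6)*(v - 2)*(sqrt(2)*v + sqrt(2))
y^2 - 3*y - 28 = (y - 7)*(y + 4)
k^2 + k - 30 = (k - 5)*(k + 6)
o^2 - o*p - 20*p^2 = (o - 5*p)*(o + 4*p)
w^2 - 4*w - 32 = (w - 8)*(w + 4)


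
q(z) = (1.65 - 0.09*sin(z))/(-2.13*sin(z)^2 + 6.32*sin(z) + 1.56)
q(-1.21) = -0.28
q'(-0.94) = -0.40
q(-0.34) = -2.14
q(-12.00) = 0.37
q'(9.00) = 0.49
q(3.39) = -13.64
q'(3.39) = 793.84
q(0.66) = 0.34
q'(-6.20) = -2.32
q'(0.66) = -0.23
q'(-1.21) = -0.16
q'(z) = (1.65 - 0.09*sin(z))*(4.26*sin(z)*cos(z) - 6.32*cos(z))/(-2.13*sin(z)^2 + 6.32*sin(z) + 1.56)^2 - 0.09*cos(z)/(-2.13*sin(z)^2 + 6.32*sin(z) + 1.56) = (-0.1917*sin(z)^2 + 7.029*sin(z) - 10.5684)*cos(z)/(4.5369*sin(z)^4 - 26.9232*sin(z)^3 + 33.2968*sin(z)^2 + 19.7184*sin(z) + 2.4336)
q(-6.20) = 0.79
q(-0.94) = -0.35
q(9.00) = 0.42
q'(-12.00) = -0.31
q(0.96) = 0.30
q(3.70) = -0.71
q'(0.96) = -0.10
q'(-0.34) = -19.81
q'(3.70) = 2.14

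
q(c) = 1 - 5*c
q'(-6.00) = -5.00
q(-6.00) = 31.00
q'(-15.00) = -5.00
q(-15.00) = 76.00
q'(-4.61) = -5.00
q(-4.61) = 24.05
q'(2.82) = -5.00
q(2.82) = -13.10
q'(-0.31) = -5.00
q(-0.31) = 2.55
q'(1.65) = -5.00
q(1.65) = -7.25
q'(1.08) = -5.00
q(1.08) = -4.40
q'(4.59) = -5.00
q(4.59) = -21.95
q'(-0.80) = -5.00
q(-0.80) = 5.00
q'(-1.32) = -5.00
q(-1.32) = 7.60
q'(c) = -5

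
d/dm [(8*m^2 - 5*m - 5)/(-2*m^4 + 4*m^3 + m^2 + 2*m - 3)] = (32*m^5 - 62*m^4 + 81*m^2 - 38*m + 25)/(4*m^8 - 16*m^7 + 12*m^6 + 29*m^4 - 20*m^3 - 2*m^2 - 12*m + 9)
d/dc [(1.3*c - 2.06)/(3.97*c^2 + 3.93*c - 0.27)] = (-5.161*c^2 + 16.3564*c + 7.7448)/(15.7609*c^4 + 31.2042*c^3 + 13.3011*c^2 - 2.1222*c + 0.0729)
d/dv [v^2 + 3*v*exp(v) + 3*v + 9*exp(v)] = 3*v*exp(v) + 2*v + 12*exp(v) + 3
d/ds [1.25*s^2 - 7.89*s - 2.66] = 2.5*s - 7.89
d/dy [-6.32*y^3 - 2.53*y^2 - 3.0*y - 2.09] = -18.96*y^2 - 5.06*y - 3.0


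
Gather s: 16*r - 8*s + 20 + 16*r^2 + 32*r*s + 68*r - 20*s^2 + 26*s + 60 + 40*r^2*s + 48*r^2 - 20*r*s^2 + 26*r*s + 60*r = 64*r^2 + 144*r + s^2*(-20*r - 20) + s*(40*r^2 + 58*r + 18) + 80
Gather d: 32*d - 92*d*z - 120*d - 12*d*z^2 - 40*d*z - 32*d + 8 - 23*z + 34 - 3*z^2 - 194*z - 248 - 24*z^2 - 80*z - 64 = d*(-12*z^2 - 132*z - 120) - 27*z^2 - 297*z - 270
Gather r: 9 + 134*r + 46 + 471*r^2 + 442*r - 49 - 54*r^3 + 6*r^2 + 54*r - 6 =-54*r^3 + 477*r^2 + 630*r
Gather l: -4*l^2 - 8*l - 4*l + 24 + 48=-4*l^2 - 12*l + 72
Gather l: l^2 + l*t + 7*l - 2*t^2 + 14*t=l^2 + l*(t + 7) - 2*t^2 + 14*t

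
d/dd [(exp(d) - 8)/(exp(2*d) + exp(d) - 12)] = (-(exp(d) - 8)*(2*exp(d) + 1) + exp(2*d) + exp(d) - 12)*exp(d)/(exp(2*d) + exp(d) - 12)^2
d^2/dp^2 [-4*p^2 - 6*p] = -8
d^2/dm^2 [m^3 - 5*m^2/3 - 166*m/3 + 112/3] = 6*m - 10/3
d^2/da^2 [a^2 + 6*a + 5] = 2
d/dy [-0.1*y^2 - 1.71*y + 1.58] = -0.2*y - 1.71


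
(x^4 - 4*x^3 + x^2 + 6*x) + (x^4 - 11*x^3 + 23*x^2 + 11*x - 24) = 2*x^4 - 15*x^3 + 24*x^2 + 17*x - 24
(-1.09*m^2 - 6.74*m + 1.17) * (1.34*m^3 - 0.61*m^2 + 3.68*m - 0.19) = -1.4606*m^5 - 8.3667*m^4 + 1.668*m^3 - 25.3098*m^2 + 5.5862*m - 0.2223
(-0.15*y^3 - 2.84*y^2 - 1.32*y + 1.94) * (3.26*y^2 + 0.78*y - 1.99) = -0.489*y^5 - 9.3754*y^4 - 6.2199*y^3 + 10.9464*y^2 + 4.14*y - 3.8606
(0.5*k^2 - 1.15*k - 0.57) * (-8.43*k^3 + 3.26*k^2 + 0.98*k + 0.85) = -4.215*k^5 + 11.3245*k^4 + 1.5461*k^3 - 2.5602*k^2 - 1.5361*k - 0.4845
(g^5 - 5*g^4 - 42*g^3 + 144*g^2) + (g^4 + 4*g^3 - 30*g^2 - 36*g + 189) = g^5 - 4*g^4 - 38*g^3 + 114*g^2 - 36*g + 189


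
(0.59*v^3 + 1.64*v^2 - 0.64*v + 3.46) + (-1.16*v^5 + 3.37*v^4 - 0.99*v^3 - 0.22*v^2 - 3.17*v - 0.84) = -1.16*v^5 + 3.37*v^4 - 0.4*v^3 + 1.42*v^2 - 3.81*v + 2.62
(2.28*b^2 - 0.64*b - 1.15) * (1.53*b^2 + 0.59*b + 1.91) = 3.4884*b^4 + 0.366*b^3 + 2.2177*b^2 - 1.9009*b - 2.1965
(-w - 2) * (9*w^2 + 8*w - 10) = -9*w^3 - 26*w^2 - 6*w + 20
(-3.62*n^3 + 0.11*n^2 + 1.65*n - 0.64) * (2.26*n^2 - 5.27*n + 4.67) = -8.1812*n^5 + 19.326*n^4 - 13.7561*n^3 - 9.6282*n^2 + 11.0783*n - 2.9888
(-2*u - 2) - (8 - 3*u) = u - 10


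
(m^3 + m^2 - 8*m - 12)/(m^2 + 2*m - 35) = (m^3 + m^2 - 8*m - 12)/(m^2 + 2*m - 35)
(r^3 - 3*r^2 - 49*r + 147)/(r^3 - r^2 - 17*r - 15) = (-r^3 + 3*r^2 + 49*r - 147)/(-r^3 + r^2 + 17*r + 15)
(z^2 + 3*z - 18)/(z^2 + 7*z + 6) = (z - 3)/(z + 1)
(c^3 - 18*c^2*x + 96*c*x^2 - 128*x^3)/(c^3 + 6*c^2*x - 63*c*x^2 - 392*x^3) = (c^2 - 10*c*x + 16*x^2)/(c^2 + 14*c*x + 49*x^2)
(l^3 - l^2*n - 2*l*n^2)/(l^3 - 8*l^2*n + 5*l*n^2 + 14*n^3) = l/(l - 7*n)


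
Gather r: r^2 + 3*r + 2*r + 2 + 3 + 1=r^2 + 5*r + 6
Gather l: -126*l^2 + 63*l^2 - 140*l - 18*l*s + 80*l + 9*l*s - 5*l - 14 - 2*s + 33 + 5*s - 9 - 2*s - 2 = -63*l^2 + l*(-9*s - 65) + s + 8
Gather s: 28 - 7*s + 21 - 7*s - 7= 42 - 14*s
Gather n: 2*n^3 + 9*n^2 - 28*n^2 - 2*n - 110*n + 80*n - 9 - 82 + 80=2*n^3 - 19*n^2 - 32*n - 11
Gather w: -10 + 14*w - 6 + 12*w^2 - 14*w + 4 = 12*w^2 - 12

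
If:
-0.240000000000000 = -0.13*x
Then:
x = 1.85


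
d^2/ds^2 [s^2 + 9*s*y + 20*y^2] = 2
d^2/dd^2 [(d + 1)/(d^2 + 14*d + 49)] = 2*(d - 11)/(d^4 + 28*d^3 + 294*d^2 + 1372*d + 2401)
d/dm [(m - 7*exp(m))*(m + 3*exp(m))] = -4*m*exp(m) + 2*m - 42*exp(2*m) - 4*exp(m)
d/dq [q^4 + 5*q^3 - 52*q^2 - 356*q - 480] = 4*q^3 + 15*q^2 - 104*q - 356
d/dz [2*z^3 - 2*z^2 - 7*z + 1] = 6*z^2 - 4*z - 7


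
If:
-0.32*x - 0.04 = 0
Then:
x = -0.12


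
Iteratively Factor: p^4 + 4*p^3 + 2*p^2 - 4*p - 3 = (p + 3)*(p^3 + p^2 - p - 1) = (p + 1)*(p + 3)*(p^2 - 1) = (p - 1)*(p + 1)*(p + 3)*(p + 1)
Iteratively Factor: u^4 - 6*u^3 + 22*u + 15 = (u + 1)*(u^3 - 7*u^2 + 7*u + 15) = (u - 3)*(u + 1)*(u^2 - 4*u - 5) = (u - 3)*(u + 1)^2*(u - 5)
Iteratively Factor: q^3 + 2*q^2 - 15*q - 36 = (q + 3)*(q^2 - q - 12) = (q + 3)^2*(q - 4)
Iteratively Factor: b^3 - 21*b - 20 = (b - 5)*(b^2 + 5*b + 4) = (b - 5)*(b + 4)*(b + 1)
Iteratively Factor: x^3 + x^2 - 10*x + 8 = (x + 4)*(x^2 - 3*x + 2) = (x - 1)*(x + 4)*(x - 2)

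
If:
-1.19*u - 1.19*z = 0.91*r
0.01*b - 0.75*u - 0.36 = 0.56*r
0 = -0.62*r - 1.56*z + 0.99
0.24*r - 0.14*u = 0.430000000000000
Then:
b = 21.71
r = 1.17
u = -1.06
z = 0.17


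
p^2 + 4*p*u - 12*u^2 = (p - 2*u)*(p + 6*u)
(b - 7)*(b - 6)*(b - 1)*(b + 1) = b^4 - 13*b^3 + 41*b^2 + 13*b - 42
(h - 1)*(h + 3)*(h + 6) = h^3 + 8*h^2 + 9*h - 18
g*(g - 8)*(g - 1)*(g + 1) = g^4 - 8*g^3 - g^2 + 8*g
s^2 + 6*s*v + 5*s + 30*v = (s + 5)*(s + 6*v)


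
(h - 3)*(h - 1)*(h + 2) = h^3 - 2*h^2 - 5*h + 6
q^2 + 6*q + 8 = (q + 2)*(q + 4)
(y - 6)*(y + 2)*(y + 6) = y^3 + 2*y^2 - 36*y - 72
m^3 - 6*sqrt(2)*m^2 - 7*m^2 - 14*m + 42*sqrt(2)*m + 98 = (m - 7)*(m - 7*sqrt(2))*(m + sqrt(2))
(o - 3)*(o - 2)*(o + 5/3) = o^3 - 10*o^2/3 - 7*o/3 + 10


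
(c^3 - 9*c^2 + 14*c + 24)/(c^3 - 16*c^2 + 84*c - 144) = (c + 1)/(c - 6)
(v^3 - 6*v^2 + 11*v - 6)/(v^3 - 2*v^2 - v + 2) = (v - 3)/(v + 1)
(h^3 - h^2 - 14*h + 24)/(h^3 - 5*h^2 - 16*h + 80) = (h^2 - 5*h + 6)/(h^2 - 9*h + 20)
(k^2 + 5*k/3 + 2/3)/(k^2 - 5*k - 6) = (k + 2/3)/(k - 6)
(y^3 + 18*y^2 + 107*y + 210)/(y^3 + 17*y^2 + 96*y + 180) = (y + 7)/(y + 6)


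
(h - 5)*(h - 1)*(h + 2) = h^3 - 4*h^2 - 7*h + 10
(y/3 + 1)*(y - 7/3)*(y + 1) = y^3/3 + 5*y^2/9 - 19*y/9 - 7/3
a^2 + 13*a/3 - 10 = (a - 5/3)*(a + 6)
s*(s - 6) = s^2 - 6*s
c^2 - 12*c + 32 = (c - 8)*(c - 4)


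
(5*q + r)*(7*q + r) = 35*q^2 + 12*q*r + r^2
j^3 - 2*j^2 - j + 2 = (j - 2)*(j - 1)*(j + 1)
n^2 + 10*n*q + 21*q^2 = (n + 3*q)*(n + 7*q)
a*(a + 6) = a^2 + 6*a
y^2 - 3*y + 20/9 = (y - 5/3)*(y - 4/3)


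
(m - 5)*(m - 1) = m^2 - 6*m + 5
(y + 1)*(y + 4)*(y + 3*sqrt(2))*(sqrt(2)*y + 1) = sqrt(2)*y^4 + 7*y^3 + 5*sqrt(2)*y^3 + 7*sqrt(2)*y^2 + 35*y^2 + 15*sqrt(2)*y + 28*y + 12*sqrt(2)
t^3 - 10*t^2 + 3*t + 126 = (t - 7)*(t - 6)*(t + 3)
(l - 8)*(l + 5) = l^2 - 3*l - 40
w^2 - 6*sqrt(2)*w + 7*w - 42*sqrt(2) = (w + 7)*(w - 6*sqrt(2))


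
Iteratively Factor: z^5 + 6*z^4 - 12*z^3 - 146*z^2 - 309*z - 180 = (z + 3)*(z^4 + 3*z^3 - 21*z^2 - 83*z - 60) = (z + 3)*(z + 4)*(z^3 - z^2 - 17*z - 15) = (z - 5)*(z + 3)*(z + 4)*(z^2 + 4*z + 3) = (z - 5)*(z + 1)*(z + 3)*(z + 4)*(z + 3)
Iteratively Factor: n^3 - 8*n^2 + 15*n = (n)*(n^2 - 8*n + 15) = n*(n - 5)*(n - 3)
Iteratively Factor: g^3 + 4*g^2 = (g)*(g^2 + 4*g) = g*(g + 4)*(g)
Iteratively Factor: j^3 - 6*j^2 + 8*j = (j - 2)*(j^2 - 4*j) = j*(j - 2)*(j - 4)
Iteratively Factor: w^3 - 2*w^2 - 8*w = (w - 4)*(w^2 + 2*w) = w*(w - 4)*(w + 2)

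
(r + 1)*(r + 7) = r^2 + 8*r + 7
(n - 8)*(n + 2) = n^2 - 6*n - 16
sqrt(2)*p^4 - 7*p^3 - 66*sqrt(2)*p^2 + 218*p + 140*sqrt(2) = (p - 7*sqrt(2))*(p - 2*sqrt(2))*(p + 5*sqrt(2))*(sqrt(2)*p + 1)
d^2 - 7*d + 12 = (d - 4)*(d - 3)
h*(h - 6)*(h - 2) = h^3 - 8*h^2 + 12*h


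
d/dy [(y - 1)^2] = 2*y - 2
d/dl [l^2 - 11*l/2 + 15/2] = 2*l - 11/2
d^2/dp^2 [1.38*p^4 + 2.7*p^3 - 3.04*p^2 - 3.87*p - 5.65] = 16.56*p^2 + 16.2*p - 6.08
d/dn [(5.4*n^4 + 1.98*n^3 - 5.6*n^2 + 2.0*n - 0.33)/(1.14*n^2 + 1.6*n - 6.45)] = (12.312*n^5 + 28.1772*n^4 - 132.984*n^3 - 49.553*n^2 + 72.9924*n - 12.372)/(1.2996*n^4 + 3.648*n^3 - 12.146*n^2 - 20.64*n + 41.6025)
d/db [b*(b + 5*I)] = 2*b + 5*I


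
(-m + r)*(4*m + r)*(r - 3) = -4*m^2*r + 12*m^2 + 3*m*r^2 - 9*m*r + r^3 - 3*r^2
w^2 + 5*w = w*(w + 5)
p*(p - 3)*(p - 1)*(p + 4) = p^4 - 13*p^2 + 12*p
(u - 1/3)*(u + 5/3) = u^2 + 4*u/3 - 5/9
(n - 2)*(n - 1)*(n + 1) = n^3 - 2*n^2 - n + 2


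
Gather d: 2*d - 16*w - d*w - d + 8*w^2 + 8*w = d*(1 - w) + 8*w^2 - 8*w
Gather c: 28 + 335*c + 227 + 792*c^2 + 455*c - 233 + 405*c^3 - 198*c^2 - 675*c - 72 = 405*c^3 + 594*c^2 + 115*c - 50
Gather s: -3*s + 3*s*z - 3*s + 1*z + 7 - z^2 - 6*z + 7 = s*(3*z - 6) - z^2 - 5*z + 14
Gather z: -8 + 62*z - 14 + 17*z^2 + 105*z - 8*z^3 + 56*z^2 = -8*z^3 + 73*z^2 + 167*z - 22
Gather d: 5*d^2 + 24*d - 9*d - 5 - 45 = 5*d^2 + 15*d - 50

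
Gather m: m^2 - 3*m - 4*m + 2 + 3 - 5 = m^2 - 7*m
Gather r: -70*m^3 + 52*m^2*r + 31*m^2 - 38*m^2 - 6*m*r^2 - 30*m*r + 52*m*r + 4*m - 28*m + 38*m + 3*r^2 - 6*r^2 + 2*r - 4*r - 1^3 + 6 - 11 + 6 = -70*m^3 - 7*m^2 + 14*m + r^2*(-6*m - 3) + r*(52*m^2 + 22*m - 2)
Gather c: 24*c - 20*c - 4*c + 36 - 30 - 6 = 0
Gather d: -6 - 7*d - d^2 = -d^2 - 7*d - 6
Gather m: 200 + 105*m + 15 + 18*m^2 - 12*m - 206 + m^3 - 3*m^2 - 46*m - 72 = m^3 + 15*m^2 + 47*m - 63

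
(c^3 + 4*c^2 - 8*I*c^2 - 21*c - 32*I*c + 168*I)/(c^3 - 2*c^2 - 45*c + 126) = (c - 8*I)/(c - 6)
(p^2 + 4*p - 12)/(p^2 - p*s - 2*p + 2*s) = (p + 6)/(p - s)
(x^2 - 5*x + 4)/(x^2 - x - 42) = (-x^2 + 5*x - 4)/(-x^2 + x + 42)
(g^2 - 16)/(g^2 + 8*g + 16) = (g - 4)/(g + 4)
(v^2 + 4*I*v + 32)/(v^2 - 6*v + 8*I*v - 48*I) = (v - 4*I)/(v - 6)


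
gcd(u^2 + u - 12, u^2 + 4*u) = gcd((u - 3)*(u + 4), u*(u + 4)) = u + 4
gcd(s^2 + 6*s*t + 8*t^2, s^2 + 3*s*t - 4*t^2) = s + 4*t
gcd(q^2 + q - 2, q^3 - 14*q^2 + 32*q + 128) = q + 2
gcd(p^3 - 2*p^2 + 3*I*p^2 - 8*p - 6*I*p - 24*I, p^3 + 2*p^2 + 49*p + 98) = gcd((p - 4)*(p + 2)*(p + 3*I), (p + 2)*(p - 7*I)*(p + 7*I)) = p + 2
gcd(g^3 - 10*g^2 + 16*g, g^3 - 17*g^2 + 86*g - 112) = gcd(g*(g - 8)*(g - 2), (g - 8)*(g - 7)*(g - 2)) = g^2 - 10*g + 16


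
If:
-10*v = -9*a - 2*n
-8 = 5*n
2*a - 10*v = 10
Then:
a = -34/35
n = -8/5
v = -209/175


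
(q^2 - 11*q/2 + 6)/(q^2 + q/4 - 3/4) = 2*(2*q^2 - 11*q + 12)/(4*q^2 + q - 3)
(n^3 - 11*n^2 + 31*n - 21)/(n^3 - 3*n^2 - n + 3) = (n - 7)/(n + 1)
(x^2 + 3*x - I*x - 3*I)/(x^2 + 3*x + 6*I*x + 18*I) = (x - I)/(x + 6*I)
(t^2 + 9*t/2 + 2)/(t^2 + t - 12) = (t + 1/2)/(t - 3)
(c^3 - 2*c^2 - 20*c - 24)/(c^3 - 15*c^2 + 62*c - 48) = (c^2 + 4*c + 4)/(c^2 - 9*c + 8)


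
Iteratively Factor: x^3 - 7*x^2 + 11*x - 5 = (x - 1)*(x^2 - 6*x + 5) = (x - 1)^2*(x - 5)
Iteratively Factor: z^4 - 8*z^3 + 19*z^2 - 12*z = (z)*(z^3 - 8*z^2 + 19*z - 12) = z*(z - 1)*(z^2 - 7*z + 12) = z*(z - 3)*(z - 1)*(z - 4)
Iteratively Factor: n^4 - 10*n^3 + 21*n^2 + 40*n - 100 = (n + 2)*(n^3 - 12*n^2 + 45*n - 50) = (n - 5)*(n + 2)*(n^2 - 7*n + 10) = (n - 5)^2*(n + 2)*(n - 2)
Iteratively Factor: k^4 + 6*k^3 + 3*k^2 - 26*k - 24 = (k - 2)*(k^3 + 8*k^2 + 19*k + 12) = (k - 2)*(k + 4)*(k^2 + 4*k + 3) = (k - 2)*(k + 1)*(k + 4)*(k + 3)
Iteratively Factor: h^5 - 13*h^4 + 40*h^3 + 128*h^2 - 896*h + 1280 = (h - 5)*(h^4 - 8*h^3 + 128*h - 256) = (h - 5)*(h - 4)*(h^3 - 4*h^2 - 16*h + 64) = (h - 5)*(h - 4)*(h + 4)*(h^2 - 8*h + 16) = (h - 5)*(h - 4)^2*(h + 4)*(h - 4)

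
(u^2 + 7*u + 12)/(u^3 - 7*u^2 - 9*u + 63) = (u + 4)/(u^2 - 10*u + 21)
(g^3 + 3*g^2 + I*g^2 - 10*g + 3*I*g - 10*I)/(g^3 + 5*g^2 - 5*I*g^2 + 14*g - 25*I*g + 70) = (g^2 + g*(-2 + I) - 2*I)/(g^2 - 5*I*g + 14)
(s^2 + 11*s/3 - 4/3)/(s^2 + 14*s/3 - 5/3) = (s + 4)/(s + 5)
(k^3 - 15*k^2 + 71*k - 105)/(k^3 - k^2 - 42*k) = (k^2 - 8*k + 15)/(k*(k + 6))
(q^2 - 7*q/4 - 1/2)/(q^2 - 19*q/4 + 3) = (4*q^2 - 7*q - 2)/(4*q^2 - 19*q + 12)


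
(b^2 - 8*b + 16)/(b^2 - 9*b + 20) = (b - 4)/(b - 5)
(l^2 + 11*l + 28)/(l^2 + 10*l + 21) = (l + 4)/(l + 3)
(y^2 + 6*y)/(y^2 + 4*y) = (y + 6)/(y + 4)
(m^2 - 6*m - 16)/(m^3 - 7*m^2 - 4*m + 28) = (m - 8)/(m^2 - 9*m + 14)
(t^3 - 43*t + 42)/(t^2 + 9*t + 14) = (t^2 - 7*t + 6)/(t + 2)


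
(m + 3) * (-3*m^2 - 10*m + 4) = -3*m^3 - 19*m^2 - 26*m + 12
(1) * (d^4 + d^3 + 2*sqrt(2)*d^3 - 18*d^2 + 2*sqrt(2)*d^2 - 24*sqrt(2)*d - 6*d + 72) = d^4 + d^3 + 2*sqrt(2)*d^3 - 18*d^2 + 2*sqrt(2)*d^2 - 24*sqrt(2)*d - 6*d + 72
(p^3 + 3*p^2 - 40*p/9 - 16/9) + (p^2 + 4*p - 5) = p^3 + 4*p^2 - 4*p/9 - 61/9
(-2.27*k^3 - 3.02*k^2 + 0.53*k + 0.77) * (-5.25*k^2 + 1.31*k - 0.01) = 11.9175*k^5 + 12.8813*k^4 - 6.716*k^3 - 3.318*k^2 + 1.0034*k - 0.0077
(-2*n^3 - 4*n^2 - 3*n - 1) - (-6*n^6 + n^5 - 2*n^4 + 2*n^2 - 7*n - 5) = 6*n^6 - n^5 + 2*n^4 - 2*n^3 - 6*n^2 + 4*n + 4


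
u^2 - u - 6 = (u - 3)*(u + 2)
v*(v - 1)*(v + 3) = v^3 + 2*v^2 - 3*v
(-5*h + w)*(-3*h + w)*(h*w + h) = 15*h^3*w + 15*h^3 - 8*h^2*w^2 - 8*h^2*w + h*w^3 + h*w^2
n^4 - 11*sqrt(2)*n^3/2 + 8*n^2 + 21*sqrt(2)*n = n*(n - 7*sqrt(2)/2)*(n - 3*sqrt(2))*(n + sqrt(2))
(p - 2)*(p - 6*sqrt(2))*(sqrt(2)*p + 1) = sqrt(2)*p^3 - 11*p^2 - 2*sqrt(2)*p^2 - 6*sqrt(2)*p + 22*p + 12*sqrt(2)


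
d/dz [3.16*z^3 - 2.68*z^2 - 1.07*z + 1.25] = 9.48*z^2 - 5.36*z - 1.07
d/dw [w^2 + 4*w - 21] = 2*w + 4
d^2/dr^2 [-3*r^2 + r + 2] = -6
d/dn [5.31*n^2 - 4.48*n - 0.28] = 10.62*n - 4.48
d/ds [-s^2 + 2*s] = 2 - 2*s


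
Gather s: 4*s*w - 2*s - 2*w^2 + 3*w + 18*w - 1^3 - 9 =s*(4*w - 2) - 2*w^2 + 21*w - 10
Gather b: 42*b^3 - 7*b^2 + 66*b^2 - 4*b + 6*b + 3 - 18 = 42*b^3 + 59*b^2 + 2*b - 15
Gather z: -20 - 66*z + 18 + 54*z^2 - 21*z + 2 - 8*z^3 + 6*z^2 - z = -8*z^3 + 60*z^2 - 88*z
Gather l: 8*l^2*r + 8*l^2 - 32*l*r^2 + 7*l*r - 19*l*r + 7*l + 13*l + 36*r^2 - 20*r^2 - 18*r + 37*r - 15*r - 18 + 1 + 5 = l^2*(8*r + 8) + l*(-32*r^2 - 12*r + 20) + 16*r^2 + 4*r - 12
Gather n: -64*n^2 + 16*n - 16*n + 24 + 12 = 36 - 64*n^2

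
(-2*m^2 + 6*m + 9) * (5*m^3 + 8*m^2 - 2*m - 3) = -10*m^5 + 14*m^4 + 97*m^3 + 66*m^2 - 36*m - 27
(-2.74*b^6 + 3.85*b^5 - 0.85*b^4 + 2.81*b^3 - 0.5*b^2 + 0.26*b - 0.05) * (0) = 0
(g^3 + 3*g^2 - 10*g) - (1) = g^3 + 3*g^2 - 10*g - 1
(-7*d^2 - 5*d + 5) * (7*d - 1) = -49*d^3 - 28*d^2 + 40*d - 5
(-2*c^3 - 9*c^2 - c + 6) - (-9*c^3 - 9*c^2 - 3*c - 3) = 7*c^3 + 2*c + 9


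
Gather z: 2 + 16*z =16*z + 2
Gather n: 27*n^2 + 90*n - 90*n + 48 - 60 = 27*n^2 - 12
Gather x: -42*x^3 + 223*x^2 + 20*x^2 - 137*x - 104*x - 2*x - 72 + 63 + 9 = -42*x^3 + 243*x^2 - 243*x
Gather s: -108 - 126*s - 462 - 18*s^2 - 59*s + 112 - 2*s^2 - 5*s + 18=-20*s^2 - 190*s - 440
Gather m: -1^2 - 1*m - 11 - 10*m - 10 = -11*m - 22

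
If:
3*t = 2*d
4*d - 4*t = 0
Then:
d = 0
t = 0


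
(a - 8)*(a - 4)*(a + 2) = a^3 - 10*a^2 + 8*a + 64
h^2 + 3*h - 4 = (h - 1)*(h + 4)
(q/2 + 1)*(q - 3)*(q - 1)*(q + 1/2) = q^4/2 - 3*q^3/4 - 3*q^2 + 7*q/4 + 3/2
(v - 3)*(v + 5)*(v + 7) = v^3 + 9*v^2 - v - 105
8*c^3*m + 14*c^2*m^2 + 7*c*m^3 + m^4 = m*(c + m)*(2*c + m)*(4*c + m)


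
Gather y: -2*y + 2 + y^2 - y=y^2 - 3*y + 2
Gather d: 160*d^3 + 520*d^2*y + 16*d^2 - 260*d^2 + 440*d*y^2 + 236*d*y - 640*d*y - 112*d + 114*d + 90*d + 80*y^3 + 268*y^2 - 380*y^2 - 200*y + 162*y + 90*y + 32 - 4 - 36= 160*d^3 + d^2*(520*y - 244) + d*(440*y^2 - 404*y + 92) + 80*y^3 - 112*y^2 + 52*y - 8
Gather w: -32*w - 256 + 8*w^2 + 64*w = 8*w^2 + 32*w - 256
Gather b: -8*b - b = -9*b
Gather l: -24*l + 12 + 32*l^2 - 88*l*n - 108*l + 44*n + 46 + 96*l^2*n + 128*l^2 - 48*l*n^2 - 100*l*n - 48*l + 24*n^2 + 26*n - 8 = l^2*(96*n + 160) + l*(-48*n^2 - 188*n - 180) + 24*n^2 + 70*n + 50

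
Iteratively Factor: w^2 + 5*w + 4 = (w + 1)*(w + 4)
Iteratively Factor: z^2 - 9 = (z + 3)*(z - 3)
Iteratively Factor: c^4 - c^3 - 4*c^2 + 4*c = (c - 2)*(c^3 + c^2 - 2*c) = c*(c - 2)*(c^2 + c - 2) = c*(c - 2)*(c - 1)*(c + 2)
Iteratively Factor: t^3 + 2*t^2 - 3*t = (t - 1)*(t^2 + 3*t) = t*(t - 1)*(t + 3)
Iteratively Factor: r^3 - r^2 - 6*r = (r)*(r^2 - r - 6) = r*(r - 3)*(r + 2)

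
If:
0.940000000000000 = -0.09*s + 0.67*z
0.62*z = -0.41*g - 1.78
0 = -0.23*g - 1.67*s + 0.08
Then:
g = -6.66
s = 0.97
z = 1.53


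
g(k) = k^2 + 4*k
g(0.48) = 2.15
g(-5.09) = 5.55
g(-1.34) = -3.56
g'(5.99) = 15.98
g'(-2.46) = -0.92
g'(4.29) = 12.58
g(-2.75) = -3.44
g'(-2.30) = -0.60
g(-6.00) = 12.00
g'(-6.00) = -8.00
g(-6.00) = 12.00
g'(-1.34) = 1.32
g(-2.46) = -3.79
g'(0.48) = 4.96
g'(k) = 2*k + 4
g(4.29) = 35.56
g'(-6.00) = -8.00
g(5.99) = 59.84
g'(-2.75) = -1.50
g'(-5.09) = -6.18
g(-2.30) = -3.91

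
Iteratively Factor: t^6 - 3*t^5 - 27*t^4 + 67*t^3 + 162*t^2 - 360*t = (t - 2)*(t^5 - t^4 - 29*t^3 + 9*t^2 + 180*t) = (t - 2)*(t + 3)*(t^4 - 4*t^3 - 17*t^2 + 60*t) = (t - 5)*(t - 2)*(t + 3)*(t^3 + t^2 - 12*t) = (t - 5)*(t - 3)*(t - 2)*(t + 3)*(t^2 + 4*t) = t*(t - 5)*(t - 3)*(t - 2)*(t + 3)*(t + 4)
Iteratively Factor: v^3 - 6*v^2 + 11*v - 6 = (v - 1)*(v^2 - 5*v + 6) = (v - 3)*(v - 1)*(v - 2)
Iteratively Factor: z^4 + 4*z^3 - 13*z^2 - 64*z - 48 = (z + 1)*(z^3 + 3*z^2 - 16*z - 48) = (z + 1)*(z + 4)*(z^2 - z - 12) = (z - 4)*(z + 1)*(z + 4)*(z + 3)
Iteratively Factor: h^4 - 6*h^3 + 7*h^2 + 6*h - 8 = (h - 4)*(h^3 - 2*h^2 - h + 2) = (h - 4)*(h - 2)*(h^2 - 1) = (h - 4)*(h - 2)*(h + 1)*(h - 1)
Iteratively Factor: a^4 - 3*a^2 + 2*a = (a + 2)*(a^3 - 2*a^2 + a) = a*(a + 2)*(a^2 - 2*a + 1) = a*(a - 1)*(a + 2)*(a - 1)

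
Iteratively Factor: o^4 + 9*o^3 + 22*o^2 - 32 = (o + 4)*(o^3 + 5*o^2 + 2*o - 8) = (o - 1)*(o + 4)*(o^2 + 6*o + 8) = (o - 1)*(o + 2)*(o + 4)*(o + 4)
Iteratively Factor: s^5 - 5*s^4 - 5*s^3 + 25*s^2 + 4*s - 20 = (s - 2)*(s^4 - 3*s^3 - 11*s^2 + 3*s + 10) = (s - 5)*(s - 2)*(s^3 + 2*s^2 - s - 2) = (s - 5)*(s - 2)*(s - 1)*(s^2 + 3*s + 2) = (s - 5)*(s - 2)*(s - 1)*(s + 1)*(s + 2)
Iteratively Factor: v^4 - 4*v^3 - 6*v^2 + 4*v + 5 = (v - 5)*(v^3 + v^2 - v - 1) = (v - 5)*(v + 1)*(v^2 - 1) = (v - 5)*(v - 1)*(v + 1)*(v + 1)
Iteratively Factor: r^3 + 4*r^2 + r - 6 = (r - 1)*(r^2 + 5*r + 6) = (r - 1)*(r + 2)*(r + 3)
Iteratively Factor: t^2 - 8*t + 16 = (t - 4)*(t - 4)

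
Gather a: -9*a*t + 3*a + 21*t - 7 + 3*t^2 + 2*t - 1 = a*(3 - 9*t) + 3*t^2 + 23*t - 8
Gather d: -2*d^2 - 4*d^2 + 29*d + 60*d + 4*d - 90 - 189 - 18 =-6*d^2 + 93*d - 297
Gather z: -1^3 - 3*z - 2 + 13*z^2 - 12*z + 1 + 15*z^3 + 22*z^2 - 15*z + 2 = 15*z^3 + 35*z^2 - 30*z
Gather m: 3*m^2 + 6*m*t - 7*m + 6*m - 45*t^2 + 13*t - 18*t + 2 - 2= 3*m^2 + m*(6*t - 1) - 45*t^2 - 5*t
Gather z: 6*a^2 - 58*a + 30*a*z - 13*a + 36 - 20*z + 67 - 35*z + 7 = 6*a^2 - 71*a + z*(30*a - 55) + 110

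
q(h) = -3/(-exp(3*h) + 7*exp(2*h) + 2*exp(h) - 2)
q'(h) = -3*(3*exp(3*h) - 14*exp(2*h) - 2*exp(h))/(-exp(3*h) + 7*exp(2*h) + 2*exp(h) - 2)^2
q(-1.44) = 2.62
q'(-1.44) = 2.78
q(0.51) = -0.19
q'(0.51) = 0.33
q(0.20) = -0.33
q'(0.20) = 0.65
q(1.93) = -0.18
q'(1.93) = -3.13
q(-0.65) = -3.71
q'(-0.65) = 20.29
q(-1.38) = 2.80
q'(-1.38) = 3.52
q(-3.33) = 1.56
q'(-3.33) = 0.07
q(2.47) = 0.00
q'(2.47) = -0.02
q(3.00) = 0.00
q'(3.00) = 0.00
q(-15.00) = 1.50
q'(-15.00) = 0.00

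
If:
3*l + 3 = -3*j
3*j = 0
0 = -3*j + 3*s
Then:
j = 0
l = -1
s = 0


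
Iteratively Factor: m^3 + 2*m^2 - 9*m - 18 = (m - 3)*(m^2 + 5*m + 6) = (m - 3)*(m + 2)*(m + 3)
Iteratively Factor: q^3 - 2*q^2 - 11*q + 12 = (q - 4)*(q^2 + 2*q - 3) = (q - 4)*(q + 3)*(q - 1)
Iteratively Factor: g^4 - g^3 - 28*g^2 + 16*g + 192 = (g - 4)*(g^3 + 3*g^2 - 16*g - 48) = (g - 4)*(g + 4)*(g^2 - g - 12) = (g - 4)^2*(g + 4)*(g + 3)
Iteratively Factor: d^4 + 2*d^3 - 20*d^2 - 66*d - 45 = (d + 3)*(d^3 - d^2 - 17*d - 15) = (d + 1)*(d + 3)*(d^2 - 2*d - 15) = (d - 5)*(d + 1)*(d + 3)*(d + 3)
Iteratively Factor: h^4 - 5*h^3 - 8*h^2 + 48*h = (h + 3)*(h^3 - 8*h^2 + 16*h) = (h - 4)*(h + 3)*(h^2 - 4*h) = (h - 4)^2*(h + 3)*(h)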